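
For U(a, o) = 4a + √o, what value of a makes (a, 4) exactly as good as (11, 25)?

a = 11.75

U(11, 25) = 49.
Set U(a, 4) = 49 and solve.
With o = 4: √4 = 2, so 4a = 49 − 2 = 47 and a = 11.75.
Check: U(11.75, 4) = 49.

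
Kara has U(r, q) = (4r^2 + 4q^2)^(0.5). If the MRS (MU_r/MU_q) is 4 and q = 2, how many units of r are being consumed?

For CES with ρ = 2, MRS = (q/r)^(-1).
Setting (2/r)^(-1) = 4 gives 2/r = 0.25 and r = 8.

r = 8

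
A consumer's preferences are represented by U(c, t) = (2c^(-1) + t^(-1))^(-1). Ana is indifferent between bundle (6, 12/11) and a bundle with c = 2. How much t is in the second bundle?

t = 4

U depends on (c, t) only through S = 2c^(-1) + t^(-1), so equal utility means equal S. At (6, 12/11): S = 1.25.
With c = 2: 2·2^(-1) = 1, so t^(-1) = 1.25 − 1 = 0.25.
Hence t = 1/0.25 = 4.
Check: U(2, 4) = 0.8.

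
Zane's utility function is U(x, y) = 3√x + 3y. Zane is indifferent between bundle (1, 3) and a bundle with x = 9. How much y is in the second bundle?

y = 1

U(1, 3) = 12.
Set U(9, y) = 12 and solve.
With x = 9: √9 = 3, so 3y = 12 − 3·3 = 3 and y = 1.
Check: U(9, 1) = 12.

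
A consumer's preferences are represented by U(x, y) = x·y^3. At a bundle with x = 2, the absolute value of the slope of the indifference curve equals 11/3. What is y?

MU_x = y^3 and MU_y = 3·x·y^2.
MRS = MU_x/MU_y = (1/3)·y/x.
Substitute x = 2: MRS = y/6. Setting y/6 = 11/3 gives y = (11/3)·6 = 22.

y = 22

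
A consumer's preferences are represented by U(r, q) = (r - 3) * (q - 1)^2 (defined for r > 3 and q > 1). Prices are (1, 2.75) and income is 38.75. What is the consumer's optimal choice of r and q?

MU_r = (q−1)^2, MU_q = 2·(r−3)·(q−1).
MRS = (1/2)·(q−1)/(r−3).
Tangency: set MRS = p_r/p_q = 1/2.75 = 4/11.
So (1/2)·(q − 1)/(r − 3) = 4/11, i.e. (q − 1) = (8/11)·(r − 3).
Rewrite the budget in excess-of-subsistence terms: 1·(r − 3) + 2.75·(q − 1) = 38.75 − 1·3 − 2.75·1 = 33.
Substituting, 3·(r − 3) = 33, so r − 3 = 11 and r* = 14.
Then q − 1 = (8/11)·11 = 8, so q* = 9.

r* = 14, q* = 9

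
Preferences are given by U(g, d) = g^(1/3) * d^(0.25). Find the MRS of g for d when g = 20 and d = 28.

MRS = 28/15

MU_g = 1/3·g^(-2/3)·d^(0.25) and MU_d = 0.25·g^(1/3)·d^(-0.75).
MRS = MU_g/MU_d = (4/3)·d/g.
At (20, 28): MRS = 28/15.
The indifference curve has slope −28/15 at this bundle.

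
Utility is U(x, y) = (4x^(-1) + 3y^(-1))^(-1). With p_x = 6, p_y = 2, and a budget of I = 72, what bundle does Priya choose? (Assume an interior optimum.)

For CES with ρ = -1, MRS = (4/3)·(y/x)^2.
Tangency: set MRS = p_x/p_y = 6/2 = 3.
So (y/x)^2 = 2.25; taking the square root, y/x = 1.5, i.e. y = 1.5·x.
Substitute into the budget 6·x + 2·y = 72: 9·x = 72, so x* = 8 and y* = 1.5·8 = 12.

x* = 8, y* = 12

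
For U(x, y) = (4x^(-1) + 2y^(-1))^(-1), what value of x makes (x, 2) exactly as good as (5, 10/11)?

x = 2

U depends on (x, y) only through S = 4x^(-1) + 2y^(-1), so equal utility means equal S. At (5, 10/11): S = 3.
With y = 2: 2·2^(-1) = 1, so 4x^(-1) = 3 − 1 = 2, i.e. x^(-1) = 0.5.
Hence x = 1/0.5 = 2.
Check: U(2, 2) = 0.3333.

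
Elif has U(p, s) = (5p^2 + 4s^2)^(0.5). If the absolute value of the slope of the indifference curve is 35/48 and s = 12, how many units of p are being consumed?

p = 7

For CES with ρ = 2, MRS = (5/4)·(s/p)^(-1).
Setting (5/4)·(12/p)^(-1) = 35/48 gives (12/p)^(-1) = 7/12, so 12/p = 12/7 and p = 7.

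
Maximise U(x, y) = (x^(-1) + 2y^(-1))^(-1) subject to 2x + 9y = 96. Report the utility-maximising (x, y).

x* = 12, y* = 8

For CES with ρ = -1, MRS = (1/2)·(y/x)^2.
Tangency: set MRS = p_x/p_y = 2/9.
So (y/x)^2 = 4/9; taking the square root, y/x = 2/3, i.e. y = (2/3)·x.
Substitute into the budget 2·x + 9·y = 96: 8·x = 96, so x* = 12 and y* = (2/3)·12 = 8.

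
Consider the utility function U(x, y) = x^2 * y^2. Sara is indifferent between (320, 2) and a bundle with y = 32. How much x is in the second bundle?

x = 20

U(320, 2) = 409600.
Set U(x, 32) = 409600 and solve.
With y = 32: 32^2 = 1024, so x^2 = 409600/1024 = 400; taking the square root, x = 20.
Check: U(20, 32) = 409600.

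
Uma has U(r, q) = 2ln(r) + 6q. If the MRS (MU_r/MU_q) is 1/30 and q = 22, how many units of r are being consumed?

r = 10

MU_r = 2/r, MU_q = 6.
MRS = 2/r ÷ 6.
MRS depends only on r: (1/3)/r = 1/30 ⇒ r = (1/3)/(1/30) = 10.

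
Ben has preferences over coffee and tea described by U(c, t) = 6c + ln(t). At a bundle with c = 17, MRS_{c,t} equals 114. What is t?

MU_c = 6, MU_t = 1/t.
MRS = 6 ÷ (1/t).
MRS depends only on t: 6·t = 114 ⇒ t = 114/6 = 19.

t = 19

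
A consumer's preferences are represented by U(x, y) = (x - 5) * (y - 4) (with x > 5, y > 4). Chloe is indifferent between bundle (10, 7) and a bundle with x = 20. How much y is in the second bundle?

U(10, 7) = 15.
Set U(20, y) = 15 and solve.
With x = 20: (20 − 5) = 15, so (y − 4) = 15/15 = 1.
So y = 4 + 1 = 5.
Check: U(20, 5) = 15.

y = 5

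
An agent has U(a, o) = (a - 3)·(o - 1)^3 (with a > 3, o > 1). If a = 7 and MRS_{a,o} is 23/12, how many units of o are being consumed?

MU_a = (o−1)^3, MU_o = 3·(a−3)·(o−1)^2.
MRS = (1/3)·(o−1)/(a−3).
Substitute a = 7: MRS = (o − 1)/12. Setting this equal to 23/12 gives o − 1 = (23/12)·12 = 23, so o = 24.

o = 24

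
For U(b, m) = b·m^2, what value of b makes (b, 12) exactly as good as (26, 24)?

U(26, 24) = 14976.
Set U(b, 12) = 14976 and solve.
With m = 12: 12^2 = 144, so b = 14976/144 = 104.
Check: U(104, 12) = 14976.

b = 104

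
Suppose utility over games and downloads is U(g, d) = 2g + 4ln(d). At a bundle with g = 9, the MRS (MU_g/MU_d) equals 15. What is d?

MU_g = 2, MU_d = 4/d.
MRS = 2 ÷ (4/d).
MRS depends only on d: 0.5·d = 15 ⇒ d = 15/0.5 = 30.

d = 30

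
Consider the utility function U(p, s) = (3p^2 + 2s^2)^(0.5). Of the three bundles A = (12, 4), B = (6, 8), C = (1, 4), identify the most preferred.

Evaluate utility at each bundle:
U(A) = 21.541.
U(B) = 15.362.
U(C) = 5.916.
Highest utility is A, so A ≻ B ≻ C.

Bundle A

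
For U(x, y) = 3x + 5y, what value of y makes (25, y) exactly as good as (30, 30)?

y = 33

U(30, 30) = 240.
Set U(25, y) = 240 and solve.
3·25 + 5y = 240 ⇒ 5y = 165 ⇒ y = 33.
Check: U(25, 33) = 240.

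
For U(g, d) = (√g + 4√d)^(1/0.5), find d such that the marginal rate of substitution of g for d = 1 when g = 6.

For CES with ρ = 0.5, MRS = (1/4)·√(d/g).
Setting (1/4)·√(d/6) = 1 gives √(d/6) = 4, so d/6 = 16 and d = 96.

d = 96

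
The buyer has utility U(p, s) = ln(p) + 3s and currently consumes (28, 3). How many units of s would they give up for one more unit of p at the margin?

MRS = 1/84

MU_p = 1/p, MU_s = 3.
MRS = 1/p ÷ 3.
At (28, 3): MRS = 1/84.
So at (28, 3) the consumer would give up 1/84 units of s for one more unit of p.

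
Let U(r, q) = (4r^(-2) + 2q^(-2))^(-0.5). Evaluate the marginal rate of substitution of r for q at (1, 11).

For CES with ρ = -2, MRS = (4/2)·(q/r)^3.
At (1, 11): MRS = 2662.
So at (1, 11) the consumer would give up 2662 units of q for one more unit of r.

MRS = 2662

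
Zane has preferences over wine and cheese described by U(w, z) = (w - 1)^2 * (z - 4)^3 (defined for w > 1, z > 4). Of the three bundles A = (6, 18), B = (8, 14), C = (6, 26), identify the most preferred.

Evaluate utility at each bundle:
U(A) = 68600.
U(B) = 49000.
U(C) = 266200.
Highest utility is C, so C ≻ A ≻ B.

Bundle C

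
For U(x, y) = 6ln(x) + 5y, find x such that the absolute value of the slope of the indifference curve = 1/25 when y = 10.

x = 30

MU_x = 6/x, MU_y = 5.
MRS = 6/x ÷ 5.
MRS depends only on x: 1.2/x = 1/25 ⇒ x = 1.2/(1/25) = 30.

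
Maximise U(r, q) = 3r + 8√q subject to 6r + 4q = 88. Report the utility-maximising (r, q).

MU_r = 3, MU_q = 8/(2√q).
MRS = 3 ÷ (8/(2√q)).
Tangency: set MRS = p_r/p_q = 6/4 = 1.5.
MRS depends only on q: 0.75·√q = 1.5 ⇒ √q = 1.5/0.75 = 2 ⇒ q* = 4.
From the budget, 6·r = 88 − 4·4 = 72, so r* = 12.

r* = 12, q* = 4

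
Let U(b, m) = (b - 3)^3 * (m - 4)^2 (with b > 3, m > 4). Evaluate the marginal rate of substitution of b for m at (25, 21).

MU_b = 3·(b−3)^2·(m−4)^2, MU_m = 2·(b−3)^3·(m−4).
MRS = (3/2)·(m−4)/(b−3).
At (25, 21): MRS = 51/44.
That is, one extra unit of b is worth 51/44 units of m at the margin.

MRS = 51/44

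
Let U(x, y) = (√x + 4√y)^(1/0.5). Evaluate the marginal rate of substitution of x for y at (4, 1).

MRS = 0.125

For CES with ρ = 0.5, MRS = (1/4)·√(y/x).
At (4, 1): MRS = 0.125.
The indifference curve has slope −0.125 at this bundle.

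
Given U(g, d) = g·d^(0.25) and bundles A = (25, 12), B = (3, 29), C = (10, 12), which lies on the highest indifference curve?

Evaluate utility at each bundle:
U(A) = 46.530.
U(B) = 6.962.
U(C) = 18.612.
Highest utility is A, so A ≻ C ≻ B.

Bundle A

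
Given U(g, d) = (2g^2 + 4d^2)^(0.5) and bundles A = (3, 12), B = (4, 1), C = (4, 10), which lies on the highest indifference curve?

Bundle A

Evaluate utility at each bundle:
U(A) = 24.372.
U(B) = 6.000.
U(C) = 20.785.
Highest utility is A, so A ≻ C ≻ B.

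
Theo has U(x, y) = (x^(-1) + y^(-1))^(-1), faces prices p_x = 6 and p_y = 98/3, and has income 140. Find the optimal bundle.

For CES with ρ = -1, MRS = (y/x)^2.
Tangency: set MRS = p_x/p_y = 6/(98/3) = 9/49.
So (y/x)^2 = 9/49; taking the square root, y/x = 3/7, i.e. y = (3/7)·x.
Substitute into the budget 6·x + (98/3)·y = 140: 20·x = 140, so x* = 7 and y* = (3/7)·7 = 3.

x* = 7, y* = 3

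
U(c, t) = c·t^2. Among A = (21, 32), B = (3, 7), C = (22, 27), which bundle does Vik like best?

Evaluate utility at each bundle:
U(A) = 21504.
U(B) = 147.
U(C) = 16038.
Highest utility is A, so A ≻ C ≻ B.

Bundle A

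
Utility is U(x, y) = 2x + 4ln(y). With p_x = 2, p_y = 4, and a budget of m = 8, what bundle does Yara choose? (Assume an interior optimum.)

x* = 2, y* = 1

MU_x = 2, MU_y = 4/y.
MRS = 2 ÷ (4/y).
Tangency: set MRS = p_x/p_y = 2/4 = 0.5.
MRS depends only on y: 0.5·y = 0.5 ⇒ y* = 0.5/0.5 = 1.
From the budget, 2·x = 8 − 4·1 = 4, so x* = 2.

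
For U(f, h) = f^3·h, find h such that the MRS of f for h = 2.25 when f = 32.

MU_f = 3·f^2·h and MU_h = f^3.
MRS = MU_f/MU_h = (3/1)·h/f.
Substitute f = 32: MRS = h/(32/3). Setting h/(32/3) = 2.25 gives h = 2.25·(32/3) = 24.

h = 24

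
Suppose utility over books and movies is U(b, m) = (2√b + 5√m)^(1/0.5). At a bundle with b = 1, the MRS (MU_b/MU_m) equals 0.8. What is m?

m = 4

For CES with ρ = 0.5, MRS = (2/5)·√(m/b).
Setting (2/5)·√(m/1) = 0.8 gives √(m/1) = 2, so m/1 = 4 and m = 4.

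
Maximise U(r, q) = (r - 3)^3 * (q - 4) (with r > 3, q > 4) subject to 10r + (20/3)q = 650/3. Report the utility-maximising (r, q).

MU_r = 3·(r−3)^2·(q−4), MU_q = (r−3)^3.
MRS = (3/1)·(q−4)/(r−3).
Tangency: set MRS = p_r/p_q = 10/(20/3) = 1.5.
So (3/1)·(q − 4)/(r − 3) = 1.5, i.e. (q − 4) = 0.5·(r − 3).
Rewrite the budget in excess-of-subsistence terms: 10·(r − 3) + (20/3)·(q − 4) = 650/3 − 10·3 − (20/3)·4 = 160.
Substituting, (40/3)·(r − 3) = 160, so r − 3 = 12 and r* = 15.
Then q − 4 = 0.5·12 = 6, so q* = 10.

r* = 15, q* = 10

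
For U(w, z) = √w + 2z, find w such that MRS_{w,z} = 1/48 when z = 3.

w = 144

MU_w = 1/(2√w), MU_z = 2.
MRS = 1/(2√w) ÷ 2.
MRS depends only on w: 0.25/√w = 1/48 ⇒ √w = 0.25/(1/48) = 12 ⇒ w = 144.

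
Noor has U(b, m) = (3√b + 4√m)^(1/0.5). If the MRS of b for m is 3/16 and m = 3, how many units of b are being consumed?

For CES with ρ = 0.5, MRS = (3/4)·√(m/b).
Setting (3/4)·√(3/b) = 3/16 gives √(3/b) = 0.25, so 3/b = 1/16 and b = 48.

b = 48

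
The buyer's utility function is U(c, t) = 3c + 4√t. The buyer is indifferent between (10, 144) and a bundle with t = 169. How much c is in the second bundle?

c = 26/3

U(10, 144) = 78.
Set U(c, 169) = 78 and solve.
With t = 169: √169 = 13, so 3c = 78 − 4·13 = 26 and c = 26/3.
Check: U(26/3, 169) = 78.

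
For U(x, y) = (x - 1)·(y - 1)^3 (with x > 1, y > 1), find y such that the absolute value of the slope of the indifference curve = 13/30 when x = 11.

MU_x = (y−1)^3, MU_y = 3·(x−1)·(y−1)^2.
MRS = (1/3)·(y−1)/(x−1).
Substitute x = 11: MRS = (y − 1)/30. Setting this equal to 13/30 gives y − 1 = (13/30)·30 = 13, so y = 14.

y = 14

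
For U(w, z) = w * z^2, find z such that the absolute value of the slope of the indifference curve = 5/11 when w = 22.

MU_w = z^2 and MU_z = 2·w·z.
MRS = MU_w/MU_z = (1/2)·z/w.
Substitute w = 22: MRS = z/44. Setting z/44 = 5/11 gives z = (5/11)·44 = 20.

z = 20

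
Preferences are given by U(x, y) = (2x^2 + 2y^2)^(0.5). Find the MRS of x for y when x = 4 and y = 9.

For CES with ρ = 2, MRS = (y/x)^(-1).
At (4, 9): MRS = 4/9.
That is, one extra unit of x is worth 4/9 units of y at the margin.

MRS = 4/9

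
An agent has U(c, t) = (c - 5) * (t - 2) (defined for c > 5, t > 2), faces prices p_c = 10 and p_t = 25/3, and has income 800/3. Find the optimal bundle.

c* = 15, t* = 14

MU_c = (t−2), MU_t = (c−5).
MRS = (t−2)/(c−5).
Tangency: set MRS = p_c/p_t = 10/(25/3) = 1.2.
So (t − 2)/(c − 5) = 1.2, i.e. (t − 2) = 1.2·(c − 5).
Rewrite the budget in excess-of-subsistence terms: 10·(c − 5) + (25/3)·(t − 2) = 800/3 − 10·5 − (25/3)·2 = 200.
Substituting, 20·(c − 5) = 200, so c − 5 = 10 and c* = 15.
Then t − 2 = 1.2·10 = 12, so t* = 14.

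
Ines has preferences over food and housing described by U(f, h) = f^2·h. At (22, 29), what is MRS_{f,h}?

MU_f = 2·f·h and MU_h = f^2.
MRS = MU_f/MU_h = (2/1)·h/f.
At (22, 29): MRS = 29/11.
The indifference curve has slope −29/11 at this bundle.

MRS = 29/11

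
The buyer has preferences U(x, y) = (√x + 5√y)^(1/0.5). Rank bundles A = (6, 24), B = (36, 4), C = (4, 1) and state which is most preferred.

Evaluate utility at each bundle:
U(A) = 726.000.
U(B) = 256.000.
U(C) = 49.000.
Highest utility is A, so A ≻ B ≻ C.

Bundle A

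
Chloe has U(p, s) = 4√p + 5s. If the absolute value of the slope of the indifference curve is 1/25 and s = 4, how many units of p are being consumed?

MU_p = 4/(2√p), MU_s = 5.
MRS = 4/(2√p) ÷ 5.
MRS depends only on p: 0.4/√p = 1/25 ⇒ √p = 0.4/(1/25) = 10 ⇒ p = 100.

p = 100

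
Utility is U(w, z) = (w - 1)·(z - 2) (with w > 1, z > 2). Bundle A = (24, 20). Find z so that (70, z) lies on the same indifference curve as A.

z = 8

U(24, 20) = 414.
Set U(70, z) = 414 and solve.
With w = 70: (70 − 1) = 69, so (z − 2) = 414/69 = 6.
So z = 2 + 6 = 8.
Check: U(70, 8) = 414.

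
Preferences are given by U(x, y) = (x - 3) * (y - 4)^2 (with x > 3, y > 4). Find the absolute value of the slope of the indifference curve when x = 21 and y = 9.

MU_x = (y−4)^2, MU_y = 2·(x−3)·(y−4).
MRS = (1/2)·(y−4)/(x−3).
At (21, 9): MRS = 5/36.
So at (21, 9) the consumer would give up 5/36 units of y for one more unit of x.

MRS = 5/36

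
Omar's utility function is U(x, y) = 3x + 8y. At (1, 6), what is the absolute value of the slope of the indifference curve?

MRS = 0.375

MU_x = 3, MU_y = 8, so MRS = 3/8 = 0.375 at every bundle.
At (1, 6): MRS = 0.375.
The indifference curve has slope −0.375 at this bundle.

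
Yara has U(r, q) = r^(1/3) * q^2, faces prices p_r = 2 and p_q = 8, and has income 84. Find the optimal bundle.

MU_r = 1/3·r^(-2/3)·q^2 and MU_q = 2·r^(1/3)·q.
MRS = MU_r/MU_q = (1/6)·q/r.
Tangency: set MRS = p_r/p_q = 2/8 = 0.25.
So (1/6)·q/r = 0.25, i.e. q = 1.5·r.
Substitute into the budget 2·r + 8·q = 84: 14·r = 84, so r* = 6.
Then q* = 1.5·6 = 9.

r* = 6, q* = 9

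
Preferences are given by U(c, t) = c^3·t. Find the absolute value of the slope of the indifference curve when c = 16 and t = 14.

MRS = 2.625

MU_c = 3·c^2·t and MU_t = c^3.
MRS = MU_c/MU_t = (3/1)·t/c.
At (16, 14): MRS = 2.625.
That is, one extra unit of c is worth 2.625 units of t at the margin.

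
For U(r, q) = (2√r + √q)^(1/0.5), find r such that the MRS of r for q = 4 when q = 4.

r = 1

For CES with ρ = 0.5, MRS = (2/1)·√(q/r).
Setting (2/1)·√(4/r) = 4 gives √(4/r) = 2, so 4/r = 4 and r = 1.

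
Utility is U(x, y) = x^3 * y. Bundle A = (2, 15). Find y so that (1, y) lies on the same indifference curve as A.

y = 120

U(2, 15) = 120.
Set U(1, y) = 120 and solve.
With x = 1: 1^3 = 1, so y = 120/1 = 120.
Check: U(1, 120) = 120.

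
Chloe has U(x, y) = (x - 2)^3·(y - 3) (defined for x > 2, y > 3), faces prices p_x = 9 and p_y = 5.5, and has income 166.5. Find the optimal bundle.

MU_x = 3·(x−2)^2·(y−3), MU_y = (x−2)^3.
MRS = (3/1)·(y−3)/(x−2).
Tangency: set MRS = p_x/p_y = 9/5.5 = 18/11.
So (3/1)·(y − 3)/(x − 2) = 18/11, i.e. (y − 3) = (6/11)·(x − 2).
Rewrite the budget in excess-of-subsistence terms: 9·(x − 2) + 5.5·(y − 3) = 166.5 − 9·2 − 5.5·3 = 132.
Substituting, 12·(x − 2) = 132, so x − 2 = 11 and x* = 13.
Then y − 3 = (6/11)·11 = 6, so y* = 9.

x* = 13, y* = 9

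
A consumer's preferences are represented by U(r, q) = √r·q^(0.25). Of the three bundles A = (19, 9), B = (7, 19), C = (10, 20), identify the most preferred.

Bundle A

Evaluate utility at each bundle:
U(A) = 7.550.
U(B) = 5.524.
U(C) = 6.687.
Highest utility is A, so A ≻ C ≻ B.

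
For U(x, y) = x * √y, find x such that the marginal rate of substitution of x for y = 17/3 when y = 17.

MU_x = √y and MU_y = 0.5·x·y^(-0.5).
MRS = MU_x/MU_y = (2)·y/x.
Substitute y = 17: MRS = 34/x. Setting 34/x = 17/3 gives x = 34/(17/3) = 6.

x = 6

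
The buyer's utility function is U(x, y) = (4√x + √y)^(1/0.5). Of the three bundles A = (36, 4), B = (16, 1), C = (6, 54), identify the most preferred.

Evaluate utility at each bundle:
U(A) = 676.000.
U(B) = 289.000.
U(C) = 294.000.
Highest utility is A, so A ≻ C ≻ B.

Bundle A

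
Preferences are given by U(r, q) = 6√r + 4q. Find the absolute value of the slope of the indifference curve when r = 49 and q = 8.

MU_r = 6/(2√r), MU_q = 4.
MRS = 6/(2√r) ÷ 4.
At (49, 8): MRS = 3/28.
The indifference curve has slope −3/28 at this bundle.

MRS = 3/28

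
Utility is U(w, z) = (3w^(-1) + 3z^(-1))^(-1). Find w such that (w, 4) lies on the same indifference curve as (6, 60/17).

w = 5

U depends on (w, z) only through S = 3w^(-1) + 3z^(-1), so equal utility means equal S. At (6, 60/17): S = 1.35.
With z = 4: 3·4^(-1) = 0.75, so 3w^(-1) = 1.35 − 0.75 = 0.6, i.e. w^(-1) = 0.2.
Hence w = 1/0.2 = 5.
Check: U(5, 4) = 0.7407.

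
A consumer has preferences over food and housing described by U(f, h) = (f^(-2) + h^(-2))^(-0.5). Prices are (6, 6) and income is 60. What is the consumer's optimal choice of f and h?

f* = 5, h* = 5

For CES with ρ = -2, MRS = (h/f)^3.
Tangency: set MRS = p_f/p_h = 6/6 = 1.
So (h/f)^3 = 1; taking the cube root, h/f = 1, i.e. h = f.
Substitute into the budget 6·f + 6·h = 60: 12·f = 60, so f* = 5 and h* = 5.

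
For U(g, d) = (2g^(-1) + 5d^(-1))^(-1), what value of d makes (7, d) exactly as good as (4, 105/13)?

U depends on (g, d) only through S = 2g^(-1) + 5d^(-1), so equal utility means equal S. At (4, 105/13): S = 47/42.
With g = 7: 2·7^(-1) = 2/7, so 5d^(-1) = 47/42 − 2/7 = 5/6, i.e. d^(-1) = 1/6.
Hence d = 1/(1/6) = 6.
Check: U(7, 6) = 0.8936.

d = 6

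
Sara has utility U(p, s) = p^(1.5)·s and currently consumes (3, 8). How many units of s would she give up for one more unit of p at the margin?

MU_p = 1.5·√p·s and MU_s = p^(1.5).
MRS = MU_p/MU_s = (1.5)·s/p.
At (3, 8): MRS = 4.
The indifference curve has slope −4 at this bundle.

MRS = 4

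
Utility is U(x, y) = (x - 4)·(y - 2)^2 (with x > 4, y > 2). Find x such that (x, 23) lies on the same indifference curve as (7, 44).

x = 16

U(7, 44) = 5292.
Set U(x, 23) = 5292 and solve.
With y = 23: (23 − 2)^2 = 441, so (x − 4) = 5292/441 = 12.
So x = 4 + 12 = 16.
Check: U(16, 23) = 5292.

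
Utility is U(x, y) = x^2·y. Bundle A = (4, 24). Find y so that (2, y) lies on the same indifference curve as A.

U(4, 24) = 384.
Set U(2, y) = 384 and solve.
With x = 2: 2^2 = 4, so y = 384/4 = 96.
Check: U(2, 96) = 384.

y = 96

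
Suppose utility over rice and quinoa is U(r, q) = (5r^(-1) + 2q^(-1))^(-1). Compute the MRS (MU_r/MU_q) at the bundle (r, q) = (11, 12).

MRS = 360/121

For CES with ρ = -1, MRS = (5/2)·(q/r)^2.
At (11, 12): MRS = 360/121.
The indifference curve has slope −360/121 at this bundle.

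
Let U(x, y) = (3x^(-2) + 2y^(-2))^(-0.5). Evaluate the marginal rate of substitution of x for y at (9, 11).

MRS = 1331/486

For CES with ρ = -2, MRS = (3/2)·(y/x)^3.
At (9, 11): MRS = 1331/486.
So at (9, 11) the consumer would give up 1331/486 units of y for one more unit of x.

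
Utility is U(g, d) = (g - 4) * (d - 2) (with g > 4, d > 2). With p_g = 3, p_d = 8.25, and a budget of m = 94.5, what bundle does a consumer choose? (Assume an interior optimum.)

g* = 15, d* = 6

MU_g = (d−2), MU_d = (g−4).
MRS = (d−2)/(g−4).
Tangency: set MRS = p_g/p_d = 3/8.25 = 4/11.
So (d − 2)/(g − 4) = 4/11, i.e. (d − 2) = (4/11)·(g − 4).
Rewrite the budget in excess-of-subsistence terms: 3·(g − 4) + 8.25·(d − 2) = 94.5 − 3·4 − 8.25·2 = 66.
Substituting, 6·(g − 4) = 66, so g − 4 = 11 and g* = 15.
Then d − 2 = (4/11)·11 = 4, so d* = 6.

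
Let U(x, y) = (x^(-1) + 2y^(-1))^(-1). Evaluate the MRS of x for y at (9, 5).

For CES with ρ = -1, MRS = (1/2)·(y/x)^2.
At (9, 5): MRS = 25/162.
So at (9, 5) the consumer would give up 25/162 units of y for one more unit of x.

MRS = 25/162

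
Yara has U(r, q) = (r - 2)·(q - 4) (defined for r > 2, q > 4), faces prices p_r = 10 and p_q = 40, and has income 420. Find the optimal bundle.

r* = 14, q* = 7

MU_r = (q−4), MU_q = (r−2).
MRS = (q−4)/(r−2).
Tangency: set MRS = p_r/p_q = 10/40 = 0.25.
So (q − 4)/(r − 2) = 0.25, i.e. (q − 4) = 0.25·(r − 2).
Rewrite the budget in excess-of-subsistence terms: 10·(r − 2) + 40·(q − 4) = 420 − 10·2 − 40·4 = 240.
Substituting, 20·(r − 2) = 240, so r − 2 = 12 and r* = 14.
Then q − 4 = 0.25·12 = 3, so q* = 7.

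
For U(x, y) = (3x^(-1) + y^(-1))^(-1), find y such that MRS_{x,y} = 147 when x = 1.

For CES with ρ = -1, MRS = (3/1)·(y/x)^2.
Setting (3/1)·(y/1)^2 = 147 gives (y/1)^2 = 49, so y/1 = 7 and y = 7.

y = 7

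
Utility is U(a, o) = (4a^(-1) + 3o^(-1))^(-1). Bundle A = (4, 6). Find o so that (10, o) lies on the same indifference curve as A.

o = 30/11

U depends on (a, o) only through S = 4a^(-1) + 3o^(-1), so equal utility means equal S. At (4, 6): S = 1.5.
With a = 10: 4·10^(-1) = 0.4, so 3o^(-1) = 1.5 − 0.4 = 1.1, i.e. o^(-1) = 11/30.
Hence o = 1/(11/30) = 30/11.
Check: U(10, 30/11) = 0.6667.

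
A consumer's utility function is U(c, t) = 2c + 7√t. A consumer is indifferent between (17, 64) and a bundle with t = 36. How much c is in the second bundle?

U(17, 64) = 90.
Set U(c, 36) = 90 and solve.
With t = 36: √36 = 6, so 2c = 90 − 7·6 = 48 and c = 24.
Check: U(24, 36) = 90.

c = 24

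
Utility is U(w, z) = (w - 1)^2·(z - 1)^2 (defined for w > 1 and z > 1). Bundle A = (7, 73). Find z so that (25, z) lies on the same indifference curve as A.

z = 19

U(7, 73) = 186624.
Set U(25, z) = 186624 and solve.
With w = 25: (25 − 1)^2 = 576, so (z − 1)^2 = 186624/576 = 324.
Taking the square root (with z > 1): z − 1 = 18, so z = 19.
Check: U(25, 19) = 186624.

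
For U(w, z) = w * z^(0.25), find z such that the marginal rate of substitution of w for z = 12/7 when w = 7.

MU_w = z^(0.25) and MU_z = 0.25·w·z^(-0.75).
MRS = MU_w/MU_z = (4)·z/w.
Substitute w = 7: MRS = z/1.75. Setting z/1.75 = 12/7 gives z = (12/7)·1.75 = 3.

z = 3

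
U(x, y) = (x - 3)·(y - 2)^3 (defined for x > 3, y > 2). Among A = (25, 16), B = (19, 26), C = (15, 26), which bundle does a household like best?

Evaluate utility at each bundle:
U(A) = 60368.
U(B) = 221184.
U(C) = 165888.
Highest utility is B, so B ≻ C ≻ A.

Bundle B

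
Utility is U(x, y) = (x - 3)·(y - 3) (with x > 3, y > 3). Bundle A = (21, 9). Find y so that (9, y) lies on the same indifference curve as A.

U(21, 9) = 108.
Set U(9, y) = 108 and solve.
With x = 9: (9 − 3) = 6, so (y − 3) = 108/6 = 18.
So y = 3 + 18 = 21.
Check: U(9, 21) = 108.

y = 21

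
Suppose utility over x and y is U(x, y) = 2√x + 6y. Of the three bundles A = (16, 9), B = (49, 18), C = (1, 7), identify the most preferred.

Evaluate utility at each bundle:
U(A) = 62.000.
U(B) = 122.000.
U(C) = 44.000.
Highest utility is B, so B ≻ A ≻ C.

Bundle B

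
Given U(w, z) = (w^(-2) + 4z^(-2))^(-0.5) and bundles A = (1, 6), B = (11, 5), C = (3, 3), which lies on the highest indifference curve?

Bundle B

Evaluate utility at each bundle:
U(A) = 0.949.
U(B) = 2.438.
U(C) = 1.342.
Highest utility is B, so B ≻ C ≻ A.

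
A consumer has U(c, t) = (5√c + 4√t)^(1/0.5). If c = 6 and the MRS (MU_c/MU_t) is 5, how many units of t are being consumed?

t = 96

For CES with ρ = 0.5, MRS = (5/4)·√(t/c).
Setting (5/4)·√(t/6) = 5 gives √(t/6) = 4, so t/6 = 16 and t = 96.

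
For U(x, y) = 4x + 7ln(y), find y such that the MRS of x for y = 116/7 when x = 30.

y = 29

MU_x = 4, MU_y = 7/y.
MRS = 4 ÷ (7/y).
MRS depends only on y: (4/7)·y = 116/7 ⇒ y = (116/7)/(4/7) = 29.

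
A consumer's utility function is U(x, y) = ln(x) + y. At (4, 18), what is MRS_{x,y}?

MU_x = 1/x, MU_y = 1.
MRS = 1/x ÷ 1.
At (4, 18): MRS = 0.25.
The indifference curve has slope −0.25 at this bundle.

MRS = 0.25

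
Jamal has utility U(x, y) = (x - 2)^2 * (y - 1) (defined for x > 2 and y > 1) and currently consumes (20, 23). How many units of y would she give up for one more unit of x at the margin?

MU_x = 2·(x−2)·(y−1), MU_y = (x−2)^2.
MRS = (2/1)·(y−1)/(x−2).
At (20, 23): MRS = 22/9.
That is, one extra unit of x is worth 22/9 units of y at the margin.

MRS = 22/9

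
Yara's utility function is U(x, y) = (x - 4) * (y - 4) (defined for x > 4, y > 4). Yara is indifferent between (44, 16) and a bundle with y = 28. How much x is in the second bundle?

x = 24

U(44, 16) = 480.
Set U(x, 28) = 480 and solve.
With y = 28: (28 − 4) = 24, so (x − 4) = 480/24 = 20.
So x = 4 + 20 = 24.
Check: U(24, 28) = 480.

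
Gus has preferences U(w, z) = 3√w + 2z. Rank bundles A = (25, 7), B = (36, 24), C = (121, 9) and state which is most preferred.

Evaluate utility at each bundle:
U(A) = 29.000.
U(B) = 66.000.
U(C) = 51.000.
Highest utility is B, so B ≻ C ≻ A.

Bundle B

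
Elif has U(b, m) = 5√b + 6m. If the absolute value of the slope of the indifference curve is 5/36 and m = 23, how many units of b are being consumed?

b = 9

MU_b = 5/(2√b), MU_m = 6.
MRS = 5/(2√b) ÷ 6.
MRS depends only on b: (5/12)/√b = 5/36 ⇒ √b = (5/12)/(5/36) = 3 ⇒ b = 9.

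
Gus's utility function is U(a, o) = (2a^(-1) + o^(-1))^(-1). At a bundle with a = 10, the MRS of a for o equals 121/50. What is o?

For CES with ρ = -1, MRS = (2/1)·(o/a)^2.
Setting (2/1)·(o/10)^2 = 121/50 gives (o/10)^2 = 121/100, so o/10 = 1.1 and o = 11.

o = 11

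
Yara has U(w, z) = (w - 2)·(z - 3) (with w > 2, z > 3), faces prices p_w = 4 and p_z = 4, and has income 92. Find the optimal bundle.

MU_w = (z−3), MU_z = (w−2).
MRS = (z−3)/(w−2).
Tangency: set MRS = p_w/p_z = 4/4 = 1.
So (z − 3)/(w − 2) = 1, i.e. (z − 3) = (w − 2).
Rewrite the budget in excess-of-subsistence terms: 4·(w − 2) + 4·(z − 3) = 92 − 4·2 − 4·3 = 72.
Substituting, 8·(w − 2) = 72, so w − 2 = 9 and w* = 11.
Then z − 3 = 9, so z* = 12.

w* = 11, z* = 12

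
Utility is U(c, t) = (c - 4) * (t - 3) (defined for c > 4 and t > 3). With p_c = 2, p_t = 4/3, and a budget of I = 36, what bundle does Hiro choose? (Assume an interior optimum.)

c* = 10, t* = 12

MU_c = (t−3), MU_t = (c−4).
MRS = (t−3)/(c−4).
Tangency: set MRS = p_c/p_t = 2/(4/3) = 1.5.
So (t − 3)/(c − 4) = 1.5, i.e. (t − 3) = 1.5·(c − 4).
Rewrite the budget in excess-of-subsistence terms: 2·(c − 4) + (4/3)·(t − 3) = 36 − 2·4 − (4/3)·3 = 24.
Substituting, 4·(c − 4) = 24, so c − 4 = 6 and c* = 10.
Then t − 3 = 1.5·6 = 9, so t* = 12.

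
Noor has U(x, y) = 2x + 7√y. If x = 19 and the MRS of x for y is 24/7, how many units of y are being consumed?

y = 36

MU_x = 2, MU_y = 7/(2√y).
MRS = 2 ÷ (7/(2√y)).
MRS depends only on y: (4/7)·√y = 24/7 ⇒ √y = (24/7)/(4/7) = 6 ⇒ y = 36.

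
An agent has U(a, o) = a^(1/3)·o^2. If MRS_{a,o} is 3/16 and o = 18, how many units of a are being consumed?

a = 16

MU_a = 1/3·a^(-2/3)·o^2 and MU_o = 2·a^(1/3)·o.
MRS = MU_a/MU_o = (1/6)·o/a.
Substitute o = 18: MRS = 3/a. Setting 3/a = 3/16 gives a = 3/(3/16) = 16.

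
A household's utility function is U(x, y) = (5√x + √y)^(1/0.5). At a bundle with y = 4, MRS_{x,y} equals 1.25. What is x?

For CES with ρ = 0.5, MRS = (5/1)·√(y/x).
Setting (5/1)·√(4/x) = 1.25 gives √(4/x) = 0.25, so 4/x = 1/16 and x = 64.

x = 64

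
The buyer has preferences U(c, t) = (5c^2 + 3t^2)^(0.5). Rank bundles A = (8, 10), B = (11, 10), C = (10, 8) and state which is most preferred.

Evaluate utility at each bundle:
U(A) = 24.900.
U(B) = 30.083.
U(C) = 26.306.
Highest utility is B, so B ≻ C ≻ A.

Bundle B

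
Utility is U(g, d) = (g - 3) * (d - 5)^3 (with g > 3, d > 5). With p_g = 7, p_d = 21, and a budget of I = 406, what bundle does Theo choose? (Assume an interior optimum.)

g* = 13, d* = 15

MU_g = (d−5)^3, MU_d = 3·(g−3)·(d−5)^2.
MRS = (1/3)·(d−5)/(g−3).
Tangency: set MRS = p_g/p_d = 7/21 = 1/3.
So (1/3)·(d − 5)/(g − 3) = 1/3, i.e. (d − 5) = (g − 3).
Rewrite the budget in excess-of-subsistence terms: 7·(g − 3) + 21·(d − 5) = 406 − 7·3 − 21·5 = 280.
Substituting, 28·(g − 3) = 280, so g − 3 = 10 and g* = 13.
Then d − 5 = 10, so d* = 15.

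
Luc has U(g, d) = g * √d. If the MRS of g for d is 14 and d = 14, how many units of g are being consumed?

MU_g = √d and MU_d = 0.5·g·d^(-0.5).
MRS = MU_g/MU_d = (2)·d/g.
Substitute d = 14: MRS = 28/g. Setting 28/g = 14 gives g = 28/14 = 2.

g = 2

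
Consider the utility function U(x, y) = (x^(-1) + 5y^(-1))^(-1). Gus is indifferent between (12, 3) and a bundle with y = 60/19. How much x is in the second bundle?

U depends on (x, y) only through S = x^(-1) + 5y^(-1), so equal utility means equal S. At (12, 3): S = 1.75.
With y = 60/19: 5·(60/19)^(-1) = 19/12, so x^(-1) = 1.75 − 19/12 = 1/6.
Hence x = 1/(1/6) = 6.
Check: U(6, 60/19) = 0.5714.

x = 6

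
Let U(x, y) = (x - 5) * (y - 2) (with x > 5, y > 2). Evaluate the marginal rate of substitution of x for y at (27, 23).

MU_x = (y−2), MU_y = (x−5).
MRS = (y−2)/(x−5).
At (27, 23): MRS = 21/22.
So at (27, 23) the consumer would give up 21/22 units of y for one more unit of x.

MRS = 21/22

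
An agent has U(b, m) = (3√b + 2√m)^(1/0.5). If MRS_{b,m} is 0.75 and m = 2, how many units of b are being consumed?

For CES with ρ = 0.5, MRS = (3/2)·√(m/b).
Setting (3/2)·√(2/b) = 0.75 gives √(2/b) = 0.5, so 2/b = 0.25 and b = 8.

b = 8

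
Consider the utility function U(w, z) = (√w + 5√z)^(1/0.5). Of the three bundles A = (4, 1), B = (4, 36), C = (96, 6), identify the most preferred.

Bundle B

Evaluate utility at each bundle:
U(A) = 49.000.
U(B) = 1024.000.
U(C) = 486.000.
Highest utility is B, so B ≻ C ≻ A.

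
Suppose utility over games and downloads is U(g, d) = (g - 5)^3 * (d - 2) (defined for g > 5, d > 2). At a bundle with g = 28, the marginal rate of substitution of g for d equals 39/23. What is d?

MU_g = 3·(g−5)^2·(d−2), MU_d = (g−5)^3.
MRS = (3/1)·(d−2)/(g−5).
Substitute g = 28: MRS = (d − 2)/(23/3). Setting this equal to 39/23 gives d − 2 = (39/23)·(23/3) = 13, so d = 15.

d = 15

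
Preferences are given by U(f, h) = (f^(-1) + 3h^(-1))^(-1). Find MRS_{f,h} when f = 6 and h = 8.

For CES with ρ = -1, MRS = (1/3)·(h/f)^2.
At (6, 8): MRS = 16/27.
The indifference curve has slope −16/27 at this bundle.

MRS = 16/27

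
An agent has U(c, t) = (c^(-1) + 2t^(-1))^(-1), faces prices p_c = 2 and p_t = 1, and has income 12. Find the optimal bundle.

For CES with ρ = -1, MRS = (1/2)·(t/c)^2.
Tangency: set MRS = p_c/p_t = 2/1 = 2.
So (t/c)^2 = 4; taking the square root, t/c = 2, i.e. t = 2·c.
Substitute into the budget 2·c + 1·t = 12: 4·c = 12, so c* = 3 and t* = 2·3 = 6.

c* = 3, t* = 6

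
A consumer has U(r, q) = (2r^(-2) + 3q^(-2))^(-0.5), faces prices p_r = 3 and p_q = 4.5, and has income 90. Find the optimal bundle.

r* = 12, q* = 12

For CES with ρ = -2, MRS = (2/3)·(q/r)^3.
Tangency: set MRS = p_r/p_q = 3/4.5 = 2/3.
So (q/r)^3 = 1; taking the cube root, q/r = 1, i.e. q = r.
Substitute into the budget 3·r + 4.5·q = 90: 7.5·r = 90, so r* = 12 and q* = 12.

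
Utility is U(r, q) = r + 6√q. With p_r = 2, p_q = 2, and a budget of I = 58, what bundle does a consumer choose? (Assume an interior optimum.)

MU_r = 1, MU_q = 6/(2√q).
MRS = 1 ÷ (6/(2√q)).
Tangency: set MRS = p_r/p_q = 2/2 = 1.
MRS depends only on q: (1/3)·√q = 1 ⇒ √q = 1/(1/3) = 3 ⇒ q* = 9.
From the budget, 2·r = 58 − 2·9 = 40, so r* = 20.

r* = 20, q* = 9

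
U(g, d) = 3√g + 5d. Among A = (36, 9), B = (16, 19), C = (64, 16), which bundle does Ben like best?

Bundle B

Evaluate utility at each bundle:
U(A) = 63.000.
U(B) = 107.000.
U(C) = 104.000.
Highest utility is B, so B ≻ C ≻ A.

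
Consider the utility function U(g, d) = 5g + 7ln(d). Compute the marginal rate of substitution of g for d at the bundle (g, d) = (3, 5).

MRS = 25/7

MU_g = 5, MU_d = 7/d.
MRS = 5 ÷ (7/d).
At (3, 5): MRS = 25/7.
The indifference curve has slope −25/7 at this bundle.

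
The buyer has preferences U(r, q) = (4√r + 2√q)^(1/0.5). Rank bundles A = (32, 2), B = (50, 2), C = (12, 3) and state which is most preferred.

Bundle B

Evaluate utility at each bundle:
U(A) = 648.000.
U(B) = 968.000.
U(C) = 300.000.
Highest utility is B, so B ≻ A ≻ C.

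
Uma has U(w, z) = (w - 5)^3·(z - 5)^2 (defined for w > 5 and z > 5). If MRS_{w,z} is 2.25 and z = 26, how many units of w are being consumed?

MU_w = 3·(w−5)^2·(z−5)^2, MU_z = 2·(w−5)^3·(z−5).
MRS = (3/2)·(z−5)/(w−5).
Substitute z = 26: MRS = 31.5/(w − 5). Setting this equal to 2.25 gives w − 5 = 31.5/2.25 = 14, so w = 19.

w = 19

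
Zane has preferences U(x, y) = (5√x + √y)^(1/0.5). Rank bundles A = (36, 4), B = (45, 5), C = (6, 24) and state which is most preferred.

Bundle B

Evaluate utility at each bundle:
U(A) = 1024.000.
U(B) = 1280.000.
U(C) = 294.000.
Highest utility is B, so B ≻ A ≻ C.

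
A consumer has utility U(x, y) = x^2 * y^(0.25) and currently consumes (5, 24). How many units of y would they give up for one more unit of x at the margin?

MRS = 38.4

MU_x = 2·x·y^(0.25) and MU_y = 0.25·x^2·y^(-0.75).
MRS = MU_x/MU_y = (8)·y/x.
At (5, 24): MRS = 38.4.
That is, one extra unit of x is worth 38.4 units of y at the margin.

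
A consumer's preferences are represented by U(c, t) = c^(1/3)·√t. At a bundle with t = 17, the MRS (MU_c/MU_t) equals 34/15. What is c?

c = 5

MU_c = 1/3·c^(-2/3)·√t and MU_t = 0.5·c^(1/3)·t^(-0.5).
MRS = MU_c/MU_t = (2/3)·t/c.
Substitute t = 17: MRS = (34/3)/c. Setting (34/3)/c = 34/15 gives c = (34/3)/(34/15) = 5.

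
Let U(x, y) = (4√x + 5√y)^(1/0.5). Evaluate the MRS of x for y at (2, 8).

For CES with ρ = 0.5, MRS = (4/5)·√(y/x).
At (2, 8): MRS = 1.6.
So at (2, 8) the consumer would give up 1.6 units of y for one more unit of x.

MRS = 1.6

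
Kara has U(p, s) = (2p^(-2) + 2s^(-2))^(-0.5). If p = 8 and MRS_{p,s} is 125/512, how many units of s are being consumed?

For CES with ρ = -2, MRS = (s/p)^3.
Setting (s/8)^3 = 125/512 gives s/8 = 0.625 and s = 5.

s = 5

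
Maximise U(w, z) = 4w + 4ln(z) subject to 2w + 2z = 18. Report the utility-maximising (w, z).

MU_w = 4, MU_z = 4/z.
MRS = 4 ÷ (4/z).
Tangency: set MRS = p_w/p_z = 2/2 = 1.
MRS depends only on z: z = 1 ⇒ z* = 1.
From the budget, 2·w = 18 − 2·1 = 16, so w* = 8.

w* = 8, z* = 1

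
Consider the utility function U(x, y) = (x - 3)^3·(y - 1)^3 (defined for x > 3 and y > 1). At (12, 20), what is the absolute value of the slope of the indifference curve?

MU_x = 3·(x−3)^2·(y−1)^3, MU_y = 3·(x−3)^3·(y−1)^2.
MRS = (y−1)/(x−3).
At (12, 20): MRS = 19/9.
So at (12, 20) the consumer would give up 19/9 units of y for one more unit of x.

MRS = 19/9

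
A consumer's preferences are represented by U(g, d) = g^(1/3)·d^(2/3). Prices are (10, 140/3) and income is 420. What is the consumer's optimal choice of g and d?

g* = 14, d* = 6

MU_g = 1/3·g^(-2/3)·d^(2/3) and MU_d = 2/3·g^(1/3)·d^(-1/3).
MRS = MU_g/MU_d = (0.5)·d/g.
Tangency: set MRS = p_g/p_d = 10/(140/3) = 3/14.
So (0.5)·d/g = 3/14, i.e. d = (3/7)·g.
Substitute into the budget 10·g + (140/3)·d = 420: 30·g = 420, so g* = 14.
Then d* = (3/7)·14 = 6.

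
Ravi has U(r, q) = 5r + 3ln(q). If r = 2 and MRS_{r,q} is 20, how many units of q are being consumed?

q = 12

MU_r = 5, MU_q = 3/q.
MRS = 5 ÷ (3/q).
MRS depends only on q: (5/3)·q = 20 ⇒ q = 20/(5/3) = 12.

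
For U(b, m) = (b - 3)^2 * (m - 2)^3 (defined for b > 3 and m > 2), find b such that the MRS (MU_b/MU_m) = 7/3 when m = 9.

b = 5

MU_b = 2·(b−3)·(m−2)^3, MU_m = 3·(b−3)^2·(m−2)^2.
MRS = (2/3)·(m−2)/(b−3).
Substitute m = 9: MRS = (14/3)/(b − 3). Setting this equal to 7/3 gives b − 3 = (14/3)/(7/3) = 2, so b = 5.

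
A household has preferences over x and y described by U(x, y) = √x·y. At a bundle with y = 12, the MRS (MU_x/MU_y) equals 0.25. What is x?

MU_x = 0.5·x^(-0.5)·y and MU_y = √x.
MRS = MU_x/MU_y = (0.5)·y/x.
Substitute y = 12: MRS = 6/x. Setting 6/x = 0.25 gives x = 6/0.25 = 24.

x = 24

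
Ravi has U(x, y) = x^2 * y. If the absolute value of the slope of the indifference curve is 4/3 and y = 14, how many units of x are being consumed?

MU_x = 2·x·y and MU_y = x^2.
MRS = MU_x/MU_y = (2/1)·y/x.
Substitute y = 14: MRS = 28/x. Setting 28/x = 4/3 gives x = 28/(4/3) = 21.

x = 21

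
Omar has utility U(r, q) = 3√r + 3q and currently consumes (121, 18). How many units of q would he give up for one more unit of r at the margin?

MRS = 1/22

MU_r = 3/(2√r), MU_q = 3.
MRS = 3/(2√r) ÷ 3.
At (121, 18): MRS = 1/22.
That is, one extra unit of r is worth 1/22 units of q at the margin.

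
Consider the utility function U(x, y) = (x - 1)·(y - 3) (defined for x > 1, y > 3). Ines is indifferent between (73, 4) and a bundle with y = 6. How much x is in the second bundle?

x = 25

U(73, 4) = 72.
Set U(x, 6) = 72 and solve.
With y = 6: (6 − 3) = 3, so (x − 1) = 72/3 = 24.
So x = 1 + 24 = 25.
Check: U(25, 6) = 72.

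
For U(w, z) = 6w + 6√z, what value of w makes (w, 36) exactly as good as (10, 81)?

w = 13

U(10, 81) = 114.
Set U(w, 36) = 114 and solve.
With z = 36: √36 = 6, so 6w = 114 − 6·6 = 78 and w = 13.
Check: U(13, 36) = 114.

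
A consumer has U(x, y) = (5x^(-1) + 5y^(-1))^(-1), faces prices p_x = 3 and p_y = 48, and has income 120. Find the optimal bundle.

For CES with ρ = -1, MRS = (y/x)^2.
Tangency: set MRS = p_x/p_y = 3/48 = 1/16.
So (y/x)^2 = 1/16; taking the square root, y/x = 0.25, i.e. y = 0.25·x.
Substitute into the budget 3·x + 48·y = 120: 15·x = 120, so x* = 8 and y* = 0.25·8 = 2.

x* = 8, y* = 2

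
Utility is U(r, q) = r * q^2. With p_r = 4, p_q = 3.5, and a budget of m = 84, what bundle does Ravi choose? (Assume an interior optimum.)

r* = 7, q* = 16

MU_r = q^2 and MU_q = 2·r·q.
MRS = MU_r/MU_q = (1/2)·q/r.
Tangency: set MRS = p_r/p_q = 4/3.5 = 8/7.
So (1/2)·q/r = 8/7, i.e. q = (16/7)·r.
Substitute into the budget 4·r + 3.5·q = 84: 12·r = 84, so r* = 7.
Then q* = (16/7)·7 = 16.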